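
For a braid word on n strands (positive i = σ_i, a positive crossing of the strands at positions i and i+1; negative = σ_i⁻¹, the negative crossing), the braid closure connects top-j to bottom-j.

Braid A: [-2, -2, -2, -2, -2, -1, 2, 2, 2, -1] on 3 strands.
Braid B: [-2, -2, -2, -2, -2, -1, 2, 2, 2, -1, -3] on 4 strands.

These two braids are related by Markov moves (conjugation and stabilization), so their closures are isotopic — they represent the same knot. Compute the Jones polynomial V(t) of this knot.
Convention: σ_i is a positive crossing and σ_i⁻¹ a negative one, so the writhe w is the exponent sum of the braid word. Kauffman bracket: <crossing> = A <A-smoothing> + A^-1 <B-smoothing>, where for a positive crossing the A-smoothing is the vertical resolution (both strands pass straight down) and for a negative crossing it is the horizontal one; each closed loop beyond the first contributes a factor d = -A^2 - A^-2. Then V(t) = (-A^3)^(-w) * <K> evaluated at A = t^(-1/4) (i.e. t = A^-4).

Markov-equivalent braids have isotopic closures, hence identical knot invariants. Strip the Markov moves from each word to reach a common short braid β, then compute V(t) once on β.
Braid A: s2^-1 s2^-1 s2^-1 s2^-1 s2^-1 s1^-1 s2 s2 s2 s1^-1 on 3 strands has no conjugating prefix/suffix or stabilization to strip; take β = s2^-1 s2^-1 s2^-1 s2^-1 s2^-1 s1^-1 s2 s2 s2 s1^-1.
Braid B: s2^-1 s2^-1 s2^-1 s2^-1 s2^-1 s1^-1 s2 s2 s2 s1^-1 s3^-1 on 4 strands reduces by inverse Markov moves (closure unchanged at each step):
  Destabilize: the word has the form β·s3^-1 where s3^-1 occurs only as the final letter (β ∈ B_3); drop it and the last strand → 3 strands.
Reduced to β = s2^-1 s2^-1 s2^-1 s2^-1 s2^-1 s1^-1 s2 s2 s2 s1^-1 on 3 strands, 10 crossings.
Both give the same β = s2^-1 s2^-1 s2^-1 s2^-1 s2^-1 s1^-1 s2 s2 s2 s1^-1 on 3 strands, so one state sum suffices:
Braid: s2^-1 s2^-1 s2^-1 s2^-1 s2^-1 s1^-1 s2 s2 s2 s1^-1 on 3 strands, 10 crossings.
Writhe w = (#positive) - (#negative) = 3 - 7 = -4.
State-sum expansion of <K>. There are 2^10 = 1024 states.
For each crossing: s=0 is the vertical smoothing, s=1 horizontal. Crossing k contributes A^(sign_k * (1 - 2*s_k)); loop factor d = -A^2 - A^-2.
Tabulate the states by total A-exponent and number of loops L (A-exp: L × count):
  A^10: L=6 ×1
  A^8: L=5 ×10
  A^6: L=4 ×35, L=6 ×10
  A^4: L=3 ×60, L=5 ×50, L=7 ×10
  A^2: L=2 ×55, L=4 ×100, L=6 ×50, L=8 ×5
  A^0: L=1 ×25, L=3 ×101, L=5 ×100, L=7 ×25, L=9 ×1
  A^-2: L=2 ×55, L=4 ×100, L=6 ×50, L=8 ×5
  A^-4: L=1 ×6, L=3 ×54, L=5 ×50, L=7 ×10
  A^-6: L=2 ×9, L=4 ×26, L=6 ×10
  A^-8: L=3 ×5, L=5 ×5
  A^-10: L=4 ×1
Each group contributes A^e * Σ count * d^(L-1):
Powers of d = -A^2 - A^-2: d^2 = A^4 + 2 + A^-4; d^3 = -A^6 - 3*A^2 - 3*A^-2 - A^-6; d^4 = A^8 + 4*A^4 + 6 + 4*A^-4 + A^-8; d^5 = -A^10 - 5*A^6 - 10*A^2 - 10*A^-2 - 5*A^-6 - A^-10; d^6 = A^12 + 6*A^8 + 15*A^4 + 20 + 15*A^-4 + 6*A^-8 + A^-12; d^7 = -A^14 - 7*A^10 - 21*A^6 - 35*A^2 - 35*A^-2 - 21*A^-6 - 7*A^-10 - A^-14; d^8 = A^16 + 8*A^12 + 28*A^8 + 56*A^4 + 70 + 56*A^-4 + 28*A^-8 + 8*A^-12 + A^-16.
  A^10 * (d^5) = -A^20 - 5*A^16 - 10*A^12 - 10*A^8 - 5*A^4 - 1
  A^8 * (10*d^4) = 10*A^16 + 40*A^12 + 60*A^8 + 40*A^4 + 10
  A^6 * (35*d^3 + 10*d^5) = -10*A^16 - 85*A^12 - 205*A^8 - 205*A^4 - 85 - 10*A^-4
  A^4 * (60*d^2 + 50*d^4 + 10*d^6) = 10*A^16 + 110*A^12 + 410*A^8 + 620*A^4 + 410 + 110*A^-4 + 10*A^-8
  A^2 * (55*d + 100*d^3 + 50*d^5 + 5*d^7) = -5*A^16 - 85*A^12 - 455*A^8 - 1030*A^4 - 1030 - 455*A^-4 - 85*A^-8 - 5*A^-12
  A^0 * (25 + 101*d^2 + 100*d^4 + 25*d^6 + d^8) = A^16 + 33*A^12 + 278*A^8 + 932*A^4 + 1397 + 932*A^-4 + 278*A^-8 + 33*A^-12 + A^-16
  A^-2 * (55*d + 100*d^3 + 50*d^5 + 5*d^7) = -5*A^12 - 85*A^8 - 455*A^4 - 1030 - 1030*A^-4 - 455*A^-8 - 85*A^-12 - 5*A^-16
  A^-4 * (6 + 54*d^2 + 50*d^4 + 10*d^6) = 10*A^8 + 110*A^4 + 404 + 614*A^-4 + 404*A^-8 + 110*A^-12 + 10*A^-16
  A^-6 * (9*d + 26*d^3 + 10*d^5) = -10*A^4 - 76 - 187*A^-4 - 187*A^-8 - 76*A^-12 - 10*A^-16
  A^-8 * (5*d^2 + 5*d^4) = 5 + 25*A^-4 + 40*A^-8 + 25*A^-12 + 5*A^-16
  A^-10 * (d^3) = -A^-4 - 3*A^-8 - 3*A^-12 - A^-16
Summing the groups: <K> = -A^20 + A^16 - 2*A^12 + 3*A^8 - 3*A^4 + 4 - 2*A^-4 + 2*A^-8 - A^-12
Normalise by the writhe: (-A^3)^(-w) = (-A^3)^(4) = A^12, so f(A) = A^12 * <K> = -A^32 + A^28 - 2*A^24 + 3*A^20 - 3*A^16 + 4*A^12 - 2*A^8 + 2*A^4 - 1.
Substitute A = t^(-1/4), i.e. A^e → t^(-e/4): V(t) = -1 + 2*t^-1 - 2*t^-2 + 4*t^-3 - 3*t^-4 + 3*t^-5 - 2*t^-6 + t^-7 - t^-8

Answer: -1 + 2*t^-1 - 2*t^-2 + 4*t^-3 - 3*t^-4 + 3*t^-5 - 2*t^-6 + t^-7 - t^-8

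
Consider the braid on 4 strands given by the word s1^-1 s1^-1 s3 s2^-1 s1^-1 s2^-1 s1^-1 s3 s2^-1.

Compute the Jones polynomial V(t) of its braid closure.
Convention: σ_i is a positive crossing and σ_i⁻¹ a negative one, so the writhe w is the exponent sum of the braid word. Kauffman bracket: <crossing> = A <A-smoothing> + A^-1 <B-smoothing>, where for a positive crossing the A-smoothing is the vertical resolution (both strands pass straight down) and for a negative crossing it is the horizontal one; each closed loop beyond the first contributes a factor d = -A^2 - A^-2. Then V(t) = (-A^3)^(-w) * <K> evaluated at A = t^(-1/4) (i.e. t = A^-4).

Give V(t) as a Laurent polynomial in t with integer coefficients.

Braid: s1^-1 s1^-1 s3 s2^-1 s1^-1 s2^-1 s1^-1 s3 s2^-1 on 4 strands, 9 crossings.
Writhe w = (#positive) - (#negative) = 2 - 7 = -5.
Enumerate smoothing states for the bracket polynomial. There are 2^9 = 512 states.
Smooth each crossing (0=||, 1=⌣⌢); contribution A^(Σ sign_k(1-2s_k)) * d^(L-1).
Tabulate the states by total A-exponent and number of loops L (A-exp: L × count):
  A^9: L=3 ×1
  A^7: L=2 ×4, L=4 ×5
  A^5: L=1 ×4, L=3 ×26, L=5 ×6
  A^3: L=2 ×43, L=4 ×40, L=6 ×1
  A^1: L=1 ×23, L=3 ×92, L=5 ×11
  A^-1: L=2 ×91, L=4 ×34, L=6 ×1
  A^-3: L=1 ×32, L=3 ×48, L=5 ×4
  A^-5: L=2 ×28, L=4 ×8
  A^-7: L=3 ×9
  A^-9: L=4 ×1
Each group contributes A^e * Σ count * d^(L-1):
Powers of d = -A^2 - A^-2: d^2 = A^4 + 2 + A^-4; d^3 = -A^6 - 3*A^2 - 3*A^-2 - A^-6; d^4 = A^8 + 4*A^4 + 6 + 4*A^-4 + A^-8; d^5 = -A^10 - 5*A^6 - 10*A^2 - 10*A^-2 - 5*A^-6 - A^-10.
  A^9 * (d^2) = A^13 + 2*A^9 + A^5
  A^7 * (4*d + 5*d^3) = -5*A^13 - 19*A^9 - 19*A^5 - 5*A
  A^5 * (4 + 26*d^2 + 6*d^4) = 6*A^13 + 50*A^9 + 92*A^5 + 50*A + 6*A^-3
  A^3 * (43*d + 40*d^3 + d^5) = -A^13 - 45*A^9 - 173*A^5 - 173*A - 45*A^-3 - A^-7
  A^1 * (23 + 92*d^2 + 11*d^4) = 11*A^9 + 136*A^5 + 273*A + 136*A^-3 + 11*A^-7
  A^-1 * (91*d + 34*d^3 + d^5) = -A^9 - 39*A^5 - 203*A - 203*A^-3 - 39*A^-7 - A^-11
  A^-3 * (32 + 48*d^2 + 4*d^4) = 4*A^5 + 64*A + 152*A^-3 + 64*A^-7 + 4*A^-11
  A^-5 * (28*d + 8*d^3) = -8*A - 52*A^-3 - 52*A^-7 - 8*A^-11
  A^-7 * (9*d^2) = 9*A^-3 + 18*A^-7 + 9*A^-11
  A^-9 * (d^3) = -A^-3 - 3*A^-7 - 3*A^-11 - A^-15
Summing the groups: <K> = A^13 - 2*A^9 + 2*A^5 - 2*A + 2*A^-3 - 2*A^-7 + A^-11 - A^-15
Normalise by the writhe: (-A^3)^(-w) = (-A^3)^(5) = -A^15, so f(A) = -A^15 * <K> = -A^28 + 2*A^24 - 2*A^20 + 2*A^16 - 2*A^12 + 2*A^8 - A^4 + 1.
Substitute A = t^(-1/4), i.e. A^e → t^(-e/4): V(t) = 1 - t^-1 + 2*t^-2 - 2*t^-3 + 2*t^-4 - 2*t^-5 + 2*t^-6 - t^-7

Answer: 1 - t^-1 + 2*t^-2 - 2*t^-3 + 2*t^-4 - 2*t^-5 + 2*t^-6 - t^-7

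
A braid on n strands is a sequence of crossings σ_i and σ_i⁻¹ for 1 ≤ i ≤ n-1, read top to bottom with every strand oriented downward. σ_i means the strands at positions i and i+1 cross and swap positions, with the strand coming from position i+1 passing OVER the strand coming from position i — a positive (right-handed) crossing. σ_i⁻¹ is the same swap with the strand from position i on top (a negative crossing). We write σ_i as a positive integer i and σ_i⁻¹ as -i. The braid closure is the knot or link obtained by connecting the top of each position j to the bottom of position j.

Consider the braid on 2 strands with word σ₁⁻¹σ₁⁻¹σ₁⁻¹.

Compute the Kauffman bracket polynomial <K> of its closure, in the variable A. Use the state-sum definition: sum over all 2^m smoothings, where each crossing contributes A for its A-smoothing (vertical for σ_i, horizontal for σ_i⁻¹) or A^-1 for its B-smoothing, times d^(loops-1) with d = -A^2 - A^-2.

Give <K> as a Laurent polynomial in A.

Braid: s1^-1 s1^-1 s1^-1 on 2 strands, 3 crossings.
Writhe w = (#positive) - (#negative) = 0 - 3 = -3.
Computing the Kauffman bracket via state sum. There are 2^3 = 8 states.
Each crossing splits two ways (0=vertical, 1=horizontal). The state's weight is A^(#A-smoothings - #B-smoothings) * d^(loops - 1).
  state 000: A-exp=-3, loops=2, term = A^-3 * d^1
  state 001: A-exp=-1, loops=1, term = A^-1 * d^0
  state 010: A-exp=-1, loops=1, term = A^-1 * d^0
  state 011: A-exp=+1, loops=2, term = A^1 * d^1
  state 100: A-exp=-1, loops=1, term = A^-1 * d^0
  state 101: A-exp=+1, loops=2, term = A^1 * d^1
  state 110: A-exp=+1, loops=2, term = A^1 * d^1
  state 111: A-exp=+3, loops=3, term = A^3 * d^2
Collect the terms by A-exponent (count of states per loop number):
Powers of d = -A^2 - A^-2: d^2 = A^4 + 2 + A^-4.
  A^3 * (d^2) = A^7 + 2*A^3 + A^-1
  A^1 * (3*d) = -3*A^3 - 3*A^-1
  A^-1 * (3) = 3*A^-1
  A^-3 * (d) = -A^-1 - A^-5
Summing the groups: <K> = A^7 - A^3 - A^-5

Answer: A^7 - A^3 - A^-5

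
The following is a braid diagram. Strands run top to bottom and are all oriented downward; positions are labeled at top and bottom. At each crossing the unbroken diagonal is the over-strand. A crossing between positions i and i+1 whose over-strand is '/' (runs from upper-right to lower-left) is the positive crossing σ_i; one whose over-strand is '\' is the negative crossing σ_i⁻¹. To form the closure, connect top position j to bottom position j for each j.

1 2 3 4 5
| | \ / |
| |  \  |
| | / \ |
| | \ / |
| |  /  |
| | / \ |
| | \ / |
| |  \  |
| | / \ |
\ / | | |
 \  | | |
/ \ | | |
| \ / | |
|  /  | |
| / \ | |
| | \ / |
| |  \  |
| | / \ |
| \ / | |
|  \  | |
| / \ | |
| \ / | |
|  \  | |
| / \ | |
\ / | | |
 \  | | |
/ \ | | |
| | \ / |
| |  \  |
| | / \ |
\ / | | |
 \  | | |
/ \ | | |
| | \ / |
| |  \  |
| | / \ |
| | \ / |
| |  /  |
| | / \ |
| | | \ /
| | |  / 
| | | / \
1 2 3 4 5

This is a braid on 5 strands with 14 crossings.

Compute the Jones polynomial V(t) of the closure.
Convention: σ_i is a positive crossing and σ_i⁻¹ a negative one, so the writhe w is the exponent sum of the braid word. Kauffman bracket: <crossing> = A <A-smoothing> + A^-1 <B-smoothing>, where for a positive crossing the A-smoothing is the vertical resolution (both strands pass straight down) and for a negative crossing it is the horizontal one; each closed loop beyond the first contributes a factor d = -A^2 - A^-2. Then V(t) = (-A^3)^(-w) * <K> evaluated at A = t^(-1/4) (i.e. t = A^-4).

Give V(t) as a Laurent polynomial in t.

t^-2 - t^-3 + 3*t^-4 - 3*t^-5 + 4*t^-6 - 4*t^-7 + 2*t^-8 - 2*t^-9 + t^-10

Derivation:
Reading the diagram top to bottom ('/'-over between positions i,i+1 = s_i, '\'-over = s_i^-1): braid word = s3^-1 s3 s3^-1 s1^-1 s2 s3^-1 s2^-1 s2^-1 s1^-1 s3^-1 s1^-1 s3^-1 s3 s4.
The presented braid s3^-1 s3 s3^-1 s1^-1 s2 s3^-1 s2^-1 s2^-1 s1^-1 s3^-1 s1^-1 s3^-1 s3 s4 on 5 strands reduces by inverse Markov moves (closure unchanged at each step):
  Destabilize: the word has the form β·s4 where s4 occurs only as the final letter (β ∈ B_4); drop it and the last strand → 4 strands.
  Deconjugate: the word is γ·β·γ⁻¹ with γ = s3^-1 s3 (prefix) and γ⁻¹ = s3^-1 s3 (suffix); strip both.
Reduced to β = s3^-1 s1^-1 s2 s3^-1 s2^-1 s2^-1 s1^-1 s3^-1 s1^-1 on 4 strands, 9 crossings.
Compute on β:
Braid: s3^-1 s1^-1 s2 s3^-1 s2^-1 s2^-1 s1^-1 s3^-1 s1^-1 on 4 strands, 9 crossings.
Writhe w = (#positive) - (#negative) = 1 - 8 = -7.
Enumerate smoothing states for the bracket polynomial. There are 2^9 = 512 states.
For each crossing: s=0 is the vertical smoothing, s=1 horizontal. Crossing k contributes A^(sign_k * (1 - 2*s_k)); loop factor d = -A^2 - A^-2.
Tabulate the states by total A-exponent and number of loops L (A-exp: L × count):
  A^9: L=6 ×1
  A^7: L=5 ×9
  A^5: L=4 ×34, L=6 ×2
  A^3: L=3 ×67, L=5 ×17
  A^1: L=2 ×69, L=4 ×56, L=6 ×1
  A^-1: L=1 ×30, L=3 ×88, L=5 ×8
  A^-3: L=2 ×61, L=4 ×23
  A^-5: L=1 ×9, L=3 ×26, L=5 ×1
  A^-7: L=2 ×6, L=4 ×3
  A^-9: L=3 ×1
Each group contributes A^e * Σ count * d^(L-1):
Powers of d = -A^2 - A^-2: d^2 = A^4 + 2 + A^-4; d^3 = -A^6 - 3*A^2 - 3*A^-2 - A^-6; d^4 = A^8 + 4*A^4 + 6 + 4*A^-4 + A^-8; d^5 = -A^10 - 5*A^6 - 10*A^2 - 10*A^-2 - 5*A^-6 - A^-10.
  A^9 * (d^5) = -A^19 - 5*A^15 - 10*A^11 - 10*A^7 - 5*A^3 - A^-1
  A^7 * (9*d^4) = 9*A^15 + 36*A^11 + 54*A^7 + 36*A^3 + 9*A^-1
  A^5 * (34*d^3 + 2*d^5) = -2*A^15 - 44*A^11 - 122*A^7 - 122*A^3 - 44*A^-1 - 2*A^-5
  A^3 * (67*d^2 + 17*d^4) = 17*A^11 + 135*A^7 + 236*A^3 + 135*A^-1 + 17*A^-5
  A^1 * (69*d + 56*d^3 + d^5) = -A^11 - 61*A^7 - 247*A^3 - 247*A^-1 - 61*A^-5 - A^-9
  A^-1 * (30 + 88*d^2 + 8*d^4) = 8*A^7 + 120*A^3 + 254*A^-1 + 120*A^-5 + 8*A^-9
  A^-3 * (61*d + 23*d^3) = -23*A^3 - 130*A^-1 - 130*A^-5 - 23*A^-9
  A^-5 * (9 + 26*d^2 + d^4) = A^3 + 30*A^-1 + 67*A^-5 + 30*A^-9 + A^-13
  A^-7 * (6*d + 3*d^3) = -3*A^-1 - 15*A^-5 - 15*A^-9 - 3*A^-13
  A^-9 * (d^2) = A^-5 + 2*A^-9 + A^-13
Summing the groups: <K> = -A^19 + 2*A^15 - 2*A^11 + 4*A^7 - 4*A^3 + 3*A^-1 - 3*A^-5 + A^-9 - A^-13
Normalise by the writhe: (-A^3)^(-w) = (-A^3)^(7) = -A^21, so f(A) = -A^21 * <K> = A^40 - 2*A^36 + 2*A^32 - 4*A^28 + 4*A^24 - 3*A^20 + 3*A^16 - A^12 + A^8.
Substitute A = t^(-1/4), i.e. A^e → t^(-e/4): V(t) = t^-2 - t^-3 + 3*t^-4 - 3*t^-5 + 4*t^-6 - 4*t^-7 + 2*t^-8 - 2*t^-9 + t^-10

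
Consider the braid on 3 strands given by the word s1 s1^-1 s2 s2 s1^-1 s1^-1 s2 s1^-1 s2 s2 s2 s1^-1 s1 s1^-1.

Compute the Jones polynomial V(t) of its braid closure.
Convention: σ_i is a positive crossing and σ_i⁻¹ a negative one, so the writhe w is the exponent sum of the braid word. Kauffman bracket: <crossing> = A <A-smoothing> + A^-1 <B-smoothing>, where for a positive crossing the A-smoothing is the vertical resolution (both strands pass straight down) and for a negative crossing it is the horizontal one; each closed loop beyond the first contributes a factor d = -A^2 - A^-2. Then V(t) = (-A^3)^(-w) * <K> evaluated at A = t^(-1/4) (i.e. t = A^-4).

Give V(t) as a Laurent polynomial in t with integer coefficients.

The presented braid s1 s1^-1 s2 s2 s1^-1 s1^-1 s2 s1^-1 s2 s2 s2 s1^-1 s1 s1^-1 on 3 strands reduces by inverse Markov moves (closure unchanged at each step):
  Deconjugate: the word is γ·β·γ⁻¹ with γ = s1 s1^-1 (prefix) and γ⁻¹ = s1 s1^-1 (suffix); strip both.
Reduced to β = s2 s2 s1^-1 s1^-1 s2 s1^-1 s2 s2 s2 s1^-1 on 3 strands, 10 crossings.
Compute on β:
Braid: s2 s2 s1^-1 s1^-1 s2 s1^-1 s2 s2 s2 s1^-1 on 3 strands, 10 crossings.
Writhe w = (#positive) - (#negative) = 6 - 4 = 2.
Computing the Kauffman bracket via state sum. There are 2^10 = 1024 states.
Smooth each crossing (0=||, 1=⌣⌢); contribution A^(Σ sign_k(1-2s_k)) * d^(L-1).
Tabulate the states by total A-exponent and number of loops L (A-exp: L × count):
  A^10: L=5 ×1
  A^8: L=4 ×10
  A^6: L=3 ×41, L=5 ×4
  A^4: L=2 ×81, L=4 ×38, L=6 ×1
  A^2: L=1 ×71, L=3 ×117, L=5 ×22
  A^0: L=2 ×154, L=4 ×91, L=6 ×7
  A^-2: L=3 ×168, L=5 ×41, L=7 ×1
  A^-4: L=4 ×110, L=6 ×10
  A^-6: L=5 ×44, L=7 ×1
  A^-8: L=6 ×10
  A^-10: L=7 ×1
Each group contributes A^e * Σ count * d^(L-1):
Powers of d = -A^2 - A^-2: d^2 = A^4 + 2 + A^-4; d^3 = -A^6 - 3*A^2 - 3*A^-2 - A^-6; d^4 = A^8 + 4*A^4 + 6 + 4*A^-4 + A^-8; d^5 = -A^10 - 5*A^6 - 10*A^2 - 10*A^-2 - 5*A^-6 - A^-10; d^6 = A^12 + 6*A^8 + 15*A^4 + 20 + 15*A^-4 + 6*A^-8 + A^-12.
  A^10 * (d^4) = A^18 + 4*A^14 + 6*A^10 + 4*A^6 + A^2
  A^8 * (10*d^3) = -10*A^14 - 30*A^10 - 30*A^6 - 10*A^2
  A^6 * (41*d^2 + 4*d^4) = 4*A^14 + 57*A^10 + 106*A^6 + 57*A^2 + 4*A^-2
  A^4 * (81*d + 38*d^3 + d^5) = -A^14 - 43*A^10 - 205*A^6 - 205*A^2 - 43*A^-2 - A^-6
  A^2 * (71 + 117*d^2 + 22*d^4) = 22*A^10 + 205*A^6 + 437*A^2 + 205*A^-2 + 22*A^-6
  A^0 * (154*d + 91*d^3 + 7*d^5) = -7*A^10 - 126*A^6 - 497*A^2 - 497*A^-2 - 126*A^-6 - 7*A^-10
  A^-2 * (168*d^2 + 41*d^4 + d^6) = A^10 + 47*A^6 + 347*A^2 + 602*A^-2 + 347*A^-6 + 47*A^-10 + A^-14
  A^-4 * (110*d^3 + 10*d^5) = -10*A^6 - 160*A^2 - 430*A^-2 - 430*A^-6 - 160*A^-10 - 10*A^-14
  A^-6 * (44*d^4 + d^6) = A^6 + 50*A^2 + 191*A^-2 + 284*A^-6 + 191*A^-10 + 50*A^-14 + A^-18
  A^-8 * (10*d^5) = -10*A^2 - 50*A^-2 - 100*A^-6 - 100*A^-10 - 50*A^-14 - 10*A^-18
  A^-10 * (d^6) = A^2 + 6*A^-2 + 15*A^-6 + 20*A^-10 + 15*A^-14 + 6*A^-18 + A^-22
Summing the groups: <K> = A^18 - 3*A^14 + 6*A^10 - 8*A^6 + 11*A^2 - 12*A^-2 + 11*A^-6 - 9*A^-10 + 6*A^-14 - 3*A^-18 + A^-22
Normalise by the writhe: (-A^3)^(-w) = (-A^3)^(-2) = A^-6, so f(A) = A^-6 * <K> = A^12 - 3*A^8 + 6*A^4 - 8 + 11*A^-4 - 12*A^-8 + 11*A^-12 - 9*A^-16 + 6*A^-20 - 3*A^-24 + A^-28.
Substitute A = t^(-1/4), i.e. A^e → t^(-e/4): V(t) = t^7 - 3*t^6 + 6*t^5 - 9*t^4 + 11*t^3 - 12*t^2 + 11*t - 8 + 6*t^-1 - 3*t^-2 + t^-3

Answer: t^7 - 3*t^6 + 6*t^5 - 9*t^4 + 11*t^3 - 12*t^2 + 11*t - 8 + 6*t^-1 - 3*t^-2 + t^-3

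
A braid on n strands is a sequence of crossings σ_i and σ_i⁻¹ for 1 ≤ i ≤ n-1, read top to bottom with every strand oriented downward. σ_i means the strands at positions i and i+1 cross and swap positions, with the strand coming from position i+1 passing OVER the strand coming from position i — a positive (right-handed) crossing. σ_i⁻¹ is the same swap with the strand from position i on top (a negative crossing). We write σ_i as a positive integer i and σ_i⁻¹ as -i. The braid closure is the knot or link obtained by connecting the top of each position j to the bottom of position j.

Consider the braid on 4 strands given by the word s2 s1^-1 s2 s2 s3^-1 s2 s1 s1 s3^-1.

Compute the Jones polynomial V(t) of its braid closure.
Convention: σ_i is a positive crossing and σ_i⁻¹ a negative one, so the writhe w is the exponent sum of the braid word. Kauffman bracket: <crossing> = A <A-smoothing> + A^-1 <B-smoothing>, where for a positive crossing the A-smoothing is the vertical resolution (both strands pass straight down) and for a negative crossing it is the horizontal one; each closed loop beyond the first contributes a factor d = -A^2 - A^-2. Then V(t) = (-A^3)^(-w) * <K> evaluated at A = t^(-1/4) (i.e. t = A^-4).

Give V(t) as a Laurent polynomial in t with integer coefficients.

Braid: s2 s1^-1 s2 s2 s3^-1 s2 s1 s1 s3^-1 on 4 strands, 9 crossings.
Writhe w = (#positive) - (#negative) = 6 - 3 = 3.
Computing the Kauffman bracket via state sum. There are 2^9 = 512 states.
Each crossing splits two ways (0=vertical, 1=horizontal). The state's weight is A^(#A-smoothings - #B-smoothings) * d^(loops - 1).
Tabulate the states by total A-exponent and number of loops L (A-exp: L × count):
  A^9: L=3 ×1
  A^7: L=2 ×6, L=4 ×3
  A^5: L=1 ×11, L=3 ×24, L=5 ×1
  A^3: L=2 ×68, L=4 ×16
  A^1: L=1 ×38, L=3 ×85, L=5 ×3
  A^-1: L=2 ×77, L=4 ×49
  A^-3: L=3 ×69, L=5 ×15
  A^-5: L=4 ×34, L=6 ×2
  A^-7: L=5 ×9
  A^-9: L=6 ×1
Each group contributes A^e * Σ count * d^(L-1):
Powers of d = -A^2 - A^-2: d^2 = A^4 + 2 + A^-4; d^3 = -A^6 - 3*A^2 - 3*A^-2 - A^-6; d^4 = A^8 + 4*A^4 + 6 + 4*A^-4 + A^-8; d^5 = -A^10 - 5*A^6 - 10*A^2 - 10*A^-2 - 5*A^-6 - A^-10.
  A^9 * (d^2) = A^13 + 2*A^9 + A^5
  A^7 * (6*d + 3*d^3) = -3*A^13 - 15*A^9 - 15*A^5 - 3*A
  A^5 * (11 + 24*d^2 + d^4) = A^13 + 28*A^9 + 65*A^5 + 28*A + A^-3
  A^3 * (68*d + 16*d^3) = -16*A^9 - 116*A^5 - 116*A - 16*A^-3
  A^1 * (38 + 85*d^2 + 3*d^4) = 3*A^9 + 97*A^5 + 226*A + 97*A^-3 + 3*A^-7
  A^-1 * (77*d + 49*d^3) = -49*A^5 - 224*A - 224*A^-3 - 49*A^-7
  A^-3 * (69*d^2 + 15*d^4) = 15*A^5 + 129*A + 228*A^-3 + 129*A^-7 + 15*A^-11
  A^-5 * (34*d^3 + 2*d^5) = -2*A^5 - 44*A - 122*A^-3 - 122*A^-7 - 44*A^-11 - 2*A^-15
  A^-7 * (9*d^4) = 9*A + 36*A^-3 + 54*A^-7 + 36*A^-11 + 9*A^-15
  A^-9 * (d^5) = -A - 5*A^-3 - 10*A^-7 - 10*A^-11 - 5*A^-15 - A^-19
Summing the groups: <K> = -A^13 + 2*A^9 - 4*A^5 + 4*A - 5*A^-3 + 5*A^-7 - 3*A^-11 + 2*A^-15 - A^-19
Normalise by the writhe: (-A^3)^(-w) = (-A^3)^(-3) = -A^-9, so f(A) = -A^-9 * <K> = A^4 - 2 + 4*A^-4 - 4*A^-8 + 5*A^-12 - 5*A^-16 + 3*A^-20 - 2*A^-24 + A^-28.
Substitute A = t^(-1/4), i.e. A^e → t^(-e/4): V(t) = t^7 - 2*t^6 + 3*t^5 - 5*t^4 + 5*t^3 - 4*t^2 + 4*t - 2 + t^-1

Answer: t^7 - 2*t^6 + 3*t^5 - 5*t^4 + 5*t^3 - 4*t^2 + 4*t - 2 + t^-1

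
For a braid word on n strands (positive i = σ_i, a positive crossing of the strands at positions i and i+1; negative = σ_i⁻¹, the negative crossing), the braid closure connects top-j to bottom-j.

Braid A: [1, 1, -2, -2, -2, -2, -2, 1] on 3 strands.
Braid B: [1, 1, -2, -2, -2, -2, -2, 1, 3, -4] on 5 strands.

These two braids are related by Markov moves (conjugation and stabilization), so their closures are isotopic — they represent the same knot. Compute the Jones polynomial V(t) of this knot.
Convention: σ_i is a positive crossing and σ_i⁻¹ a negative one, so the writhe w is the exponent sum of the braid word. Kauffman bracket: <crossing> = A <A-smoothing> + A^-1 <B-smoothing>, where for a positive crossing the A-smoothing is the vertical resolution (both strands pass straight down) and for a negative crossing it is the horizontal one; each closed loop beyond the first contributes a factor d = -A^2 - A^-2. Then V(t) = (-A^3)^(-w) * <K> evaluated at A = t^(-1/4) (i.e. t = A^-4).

-t^2 + t - 1 + 3*t^-1 - 2*t^-2 + 3*t^-3 - 2*t^-4 + t^-5 - t^-6

Derivation:
Markov-equivalent braids have isotopic closures, hence identical knot invariants. Strip the Markov moves from each word to reach a common short braid β, then compute V(t) once on β.
Braid A: s1 s1 s2^-1 s2^-1 s2^-1 s2^-1 s2^-1 s1 on 3 strands has no conjugating prefix/suffix or stabilization to strip; take β = s1 s1 s2^-1 s2^-1 s2^-1 s2^-1 s2^-1 s1.
Braid B: s1 s1 s2^-1 s2^-1 s2^-1 s2^-1 s2^-1 s1 s3 s4^-1 on 5 strands reduces by inverse Markov moves (closure unchanged at each step):
  Destabilize: the word has the form β·s4^-1 where s4^-1 occurs only as the final letter (β ∈ B_4); drop it and the last strand → 4 strands.
  Destabilize: the word has the form β·s3 where s3 occurs only as the final letter (β ∈ B_3); drop it and the last strand → 3 strands.
Reduced to β = s1 s1 s2^-1 s2^-1 s2^-1 s2^-1 s2^-1 s1 on 3 strands, 8 crossings.
Both give the same β = s1 s1 s2^-1 s2^-1 s2^-1 s2^-1 s2^-1 s1 on 3 strands, so one state sum suffices:
Braid: s1 s1 s2^-1 s2^-1 s2^-1 s2^-1 s2^-1 s1 on 3 strands, 8 crossings.
Writhe w = (#positive) - (#negative) = 3 - 5 = -2.
Enumerate smoothing states for the bracket polynomial. There are 2^8 = 256 states.
Each crossing splits two ways (0=vertical, 1=horizontal). The state's weight is A^(#A-smoothings - #B-smoothings) * d^(loops - 1).
Tabulate the states by total A-exponent and number of loops L (A-exp: L × count):
  A^8: L=6 ×1
  A^6: L=5 ×8
  A^4: L=4 ×25, L=6 ×3
  A^2: L=3 ×40, L=5 ×15, L=7 ×1
  A^0: L=2 ×35, L=4 ×30, L=6 ×5
  A^-2: L=1 ×15, L=3 ×31, L=5 ×10
  A^-4: L=2 ×18, L=4 ×10
  A^-6: L=3 ×8
  A^-8: L=4 ×1
Each group contributes A^e * Σ count * d^(L-1):
Powers of d = -A^2 - A^-2: d^2 = A^4 + 2 + A^-4; d^3 = -A^6 - 3*A^2 - 3*A^-2 - A^-6; d^4 = A^8 + 4*A^4 + 6 + 4*A^-4 + A^-8; d^5 = -A^10 - 5*A^6 - 10*A^2 - 10*A^-2 - 5*A^-6 - A^-10; d^6 = A^12 + 6*A^8 + 15*A^4 + 20 + 15*A^-4 + 6*A^-8 + A^-12.
  A^8 * (d^5) = -A^18 - 5*A^14 - 10*A^10 - 10*A^6 - 5*A^2 - A^-2
  A^6 * (8*d^4) = 8*A^14 + 32*A^10 + 48*A^6 + 32*A^2 + 8*A^-2
  A^4 * (25*d^3 + 3*d^5) = -3*A^14 - 40*A^10 - 105*A^6 - 105*A^2 - 40*A^-2 - 3*A^-6
  A^2 * (40*d^2 + 15*d^4 + d^6) = A^14 + 21*A^10 + 115*A^6 + 190*A^2 + 115*A^-2 + 21*A^-6 + A^-10
  A^0 * (35*d + 30*d^3 + 5*d^5) = -5*A^10 - 55*A^6 - 175*A^2 - 175*A^-2 - 55*A^-6 - 5*A^-10
  A^-2 * (15 + 31*d^2 + 10*d^4) = 10*A^6 + 71*A^2 + 137*A^-2 + 71*A^-6 + 10*A^-10
  A^-4 * (18*d + 10*d^3) = -10*A^2 - 48*A^-2 - 48*A^-6 - 10*A^-10
  A^-6 * (8*d^2) = 8*A^-2 + 16*A^-6 + 8*A^-10
  A^-8 * (d^3) = -A^-2 - 3*A^-6 - 3*A^-10 - A^-14
Summing the groups: <K> = -A^18 + A^14 - 2*A^10 + 3*A^6 - 2*A^2 + 3*A^-2 - A^-6 + A^-10 - A^-14
Normalise by the writhe: (-A^3)^(-w) = (-A^3)^(2) = A^6, so f(A) = A^6 * <K> = -A^24 + A^20 - 2*A^16 + 3*A^12 - 2*A^8 + 3*A^4 - 1 + A^-4 - A^-8.
Substitute A = t^(-1/4), i.e. A^e → t^(-e/4): V(t) = -t^2 + t - 1 + 3*t^-1 - 2*t^-2 + 3*t^-3 - 2*t^-4 + t^-5 - t^-6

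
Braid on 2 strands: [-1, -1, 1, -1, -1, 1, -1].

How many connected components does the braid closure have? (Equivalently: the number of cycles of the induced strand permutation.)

Track the strand permutation on 2 strands, starting from identity.
  step 1: s1^-1 swaps positions 1,2 -> [2 1]
  step 2: s1^-1 swaps positions 1,2 -> [1 2]
  step 3: s1 swaps positions 1,2 -> [2 1]
  step 4: s1^-1 swaps positions 1,2 -> [1 2]
  step 5: s1^-1 swaps positions 1,2 -> [2 1]
  step 6: s1 swaps positions 1,2 -> [1 2]
  step 7: s1^-1 swaps positions 1,2 -> [2 1]
Final permutation (position -> original strand): [2 1]
Closure components = cycle count of this permutation = 1.

Answer: 1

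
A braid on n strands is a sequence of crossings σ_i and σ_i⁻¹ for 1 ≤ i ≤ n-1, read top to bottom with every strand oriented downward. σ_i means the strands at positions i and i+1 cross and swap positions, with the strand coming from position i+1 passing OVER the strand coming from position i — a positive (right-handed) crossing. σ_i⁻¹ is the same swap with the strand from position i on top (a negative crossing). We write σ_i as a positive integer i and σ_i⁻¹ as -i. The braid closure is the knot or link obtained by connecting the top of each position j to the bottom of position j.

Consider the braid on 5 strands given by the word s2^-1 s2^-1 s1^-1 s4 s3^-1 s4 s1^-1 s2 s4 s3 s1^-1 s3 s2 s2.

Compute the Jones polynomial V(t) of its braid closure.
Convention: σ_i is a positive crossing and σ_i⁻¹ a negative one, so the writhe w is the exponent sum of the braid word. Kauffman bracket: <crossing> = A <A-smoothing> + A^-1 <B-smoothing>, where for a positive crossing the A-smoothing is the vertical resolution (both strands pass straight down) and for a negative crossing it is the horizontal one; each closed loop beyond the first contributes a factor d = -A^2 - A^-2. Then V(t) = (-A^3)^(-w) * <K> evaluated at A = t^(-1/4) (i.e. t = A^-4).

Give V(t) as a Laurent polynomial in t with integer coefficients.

-t^5 + t^4 - 2*t^3 + 4*t^2 - 3*t + 4 - 3*t^-1 + 2*t^-2 - t^-3

Derivation:
The presented braid s2^-1 s2^-1 s1^-1 s4 s3^-1 s4 s1^-1 s2 s4 s3 s1^-1 s3 s2 s2 on 5 strands reduces by inverse Markov moves (closure unchanged at each step):
  Deconjugate: the word is γ·β·γ⁻¹ with γ = s2^-1 s2^-1 (prefix) and γ⁻¹ = s2 s2 (suffix); strip both.
Reduced to β = s1^-1 s4 s3^-1 s4 s1^-1 s2 s4 s3 s1^-1 s3 on 5 strands, 10 crossings.
Compute on β:
Braid: s1^-1 s4 s3^-1 s4 s1^-1 s2 s4 s3 s1^-1 s3 on 5 strands, 10 crossings.
Writhe w = (#positive) - (#negative) = 6 - 4 = 2.
State-sum expansion of <K>. There are 2^10 = 1024 states.
Smooth each crossing (0=||, 1=⌣⌢); contribution A^(Σ sign_k(1-2s_k)) * d^(L-1).
Tabulate the states by total A-exponent and number of loops L (A-exp: L × count):
  A^10: L=5 ×1
  A^8: L=4 ×7, L=6 ×3
  A^6: L=3 ×18, L=5 ×26, L=7 ×1
  A^4: L=2 ×21, L=4 ×85, L=6 ×14
  A^2: L=1 ×9, L=3 ×137, L=5 ×62, L=7 ×2
  A^0: L=2 ×105, L=4 ×132, L=6 ×15
  A^-2: L=1 ×30, L=3 ×132, L=5 ×47, L=7 ×1
  A^-4: L=2 ×49, L=4 ×65, L=6 ×6
  A^-6: L=3 ×31, L=5 ×14
  A^-8: L=4 ×9, L=6 ×1
  A^-10: L=5 ×1
Each group contributes A^e * Σ count * d^(L-1):
Powers of d = -A^2 - A^-2: d^2 = A^4 + 2 + A^-4; d^3 = -A^6 - 3*A^2 - 3*A^-2 - A^-6; d^4 = A^8 + 4*A^4 + 6 + 4*A^-4 + A^-8; d^5 = -A^10 - 5*A^6 - 10*A^2 - 10*A^-2 - 5*A^-6 - A^-10; d^6 = A^12 + 6*A^8 + 15*A^4 + 20 + 15*A^-4 + 6*A^-8 + A^-12.
  A^10 * (d^4) = A^18 + 4*A^14 + 6*A^10 + 4*A^6 + A^2
  A^8 * (7*d^3 + 3*d^5) = -3*A^18 - 22*A^14 - 51*A^10 - 51*A^6 - 22*A^2 - 3*A^-2
  A^6 * (18*d^2 + 26*d^4 + d^6) = A^18 + 32*A^14 + 137*A^10 + 212*A^6 + 137*A^2 + 32*A^-2 + A^-6
  A^4 * (21*d + 85*d^3 + 14*d^5) = -14*A^14 - 155*A^10 - 416*A^6 - 416*A^2 - 155*A^-2 - 14*A^-6
  A^2 * (9 + 137*d^2 + 62*d^4 + 2*d^6) = 2*A^14 + 74*A^10 + 415*A^6 + 695*A^2 + 415*A^-2 + 74*A^-6 + 2*A^-10
  A^0 * (105*d + 132*d^3 + 15*d^5) = -15*A^10 - 207*A^6 - 651*A^2 - 651*A^-2 - 207*A^-6 - 15*A^-10
  A^-2 * (30 + 132*d^2 + 47*d^4 + d^6) = A^10 + 53*A^6 + 335*A^2 + 596*A^-2 + 335*A^-6 + 53*A^-10 + A^-14
  A^-4 * (49*d + 65*d^3 + 6*d^5) = -6*A^6 - 95*A^2 - 304*A^-2 - 304*A^-6 - 95*A^-10 - 6*A^-14
  A^-6 * (31*d^2 + 14*d^4) = 14*A^2 + 87*A^-2 + 146*A^-6 + 87*A^-10 + 14*A^-14
  A^-8 * (9*d^3 + d^5) = -A^2 - 14*A^-2 - 37*A^-6 - 37*A^-10 - 14*A^-14 - A^-18
  A^-10 * (d^4) = A^-2 + 4*A^-6 + 6*A^-10 + 4*A^-14 + A^-18
Summing the groups: <K> = -A^18 + 2*A^14 - 3*A^10 + 4*A^6 - 3*A^2 + 4*A^-2 - 2*A^-6 + A^-10 - A^-14
Normalise by the writhe: (-A^3)^(-w) = (-A^3)^(-2) = A^-6, so f(A) = A^-6 * <K> = -A^12 + 2*A^8 - 3*A^4 + 4 - 3*A^-4 + 4*A^-8 - 2*A^-12 + A^-16 - A^-20.
Substitute A = t^(-1/4), i.e. A^e → t^(-e/4): V(t) = -t^5 + t^4 - 2*t^3 + 4*t^2 - 3*t + 4 - 3*t^-1 + 2*t^-2 - t^-3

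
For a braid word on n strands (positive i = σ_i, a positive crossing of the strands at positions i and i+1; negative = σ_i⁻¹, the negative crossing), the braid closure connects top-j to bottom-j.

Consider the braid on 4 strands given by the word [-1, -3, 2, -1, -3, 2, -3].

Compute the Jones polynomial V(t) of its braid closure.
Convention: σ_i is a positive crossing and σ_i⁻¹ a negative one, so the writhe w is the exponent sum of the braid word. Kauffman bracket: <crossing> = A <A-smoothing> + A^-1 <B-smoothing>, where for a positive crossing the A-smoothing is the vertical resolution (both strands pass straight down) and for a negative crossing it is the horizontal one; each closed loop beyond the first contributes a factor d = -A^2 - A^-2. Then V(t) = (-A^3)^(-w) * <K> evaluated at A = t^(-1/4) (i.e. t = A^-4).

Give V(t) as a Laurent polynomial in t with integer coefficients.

Braid: s1^-1 s3^-1 s2 s1^-1 s3^-1 s2 s3^-1 on 4 strands, 7 crossings.
Writhe w = (#positive) - (#negative) = 2 - 5 = -3.
State-sum expansion of <K>. There are 2^7 = 128 states.
Smooth each crossing (0=||, 1=⌣⌢); contribution A^(Σ sign_k(1-2s_k)) * d^(L-1).
Tabulate the states by total A-exponent and number of loops L (A-exp: L × count):
  A^7: L=5 ×1
  A^5: L=4 ×7
  A^3: L=3 ×20, L=5 ×1
  A^1: L=2 ×29, L=4 ×6
  A^-1: L=1 ×19, L=3 ×16
  A^-3: L=2 ×19, L=4 ×2
  A^-5: L=3 ×7
  A^-7: L=4 ×1
Each group contributes A^e * Σ count * d^(L-1):
Powers of d = -A^2 - A^-2: d^2 = A^4 + 2 + A^-4; d^3 = -A^6 - 3*A^2 - 3*A^-2 - A^-6; d^4 = A^8 + 4*A^4 + 6 + 4*A^-4 + A^-8.
  A^7 * (d^4) = A^15 + 4*A^11 + 6*A^7 + 4*A^3 + A^-1
  A^5 * (7*d^3) = -7*A^11 - 21*A^7 - 21*A^3 - 7*A^-1
  A^3 * (20*d^2 + d^4) = A^11 + 24*A^7 + 46*A^3 + 24*A^-1 + A^-5
  A^1 * (29*d + 6*d^3) = -6*A^7 - 47*A^3 - 47*A^-1 - 6*A^-5
  A^-1 * (19 + 16*d^2) = 16*A^3 + 51*A^-1 + 16*A^-5
  A^-3 * (19*d + 2*d^3) = -2*A^3 - 25*A^-1 - 25*A^-5 - 2*A^-9
  A^-5 * (7*d^2) = 7*A^-1 + 14*A^-5 + 7*A^-9
  A^-7 * (d^3) = -A^-1 - 3*A^-5 - 3*A^-9 - A^-13
Summing the groups: <K> = A^15 - 2*A^11 + 3*A^7 - 4*A^3 + 3*A^-1 - 3*A^-5 + 2*A^-9 - A^-13
Normalise by the writhe: (-A^3)^(-w) = (-A^3)^(3) = -A^9, so f(A) = -A^9 * <K> = -A^24 + 2*A^20 - 3*A^16 + 4*A^12 - 3*A^8 + 3*A^4 - 2 + A^-4.
Substitute A = t^(-1/4), i.e. A^e → t^(-e/4): V(t) = t - 2 + 3*t^-1 - 3*t^-2 + 4*t^-3 - 3*t^-4 + 2*t^-5 - t^-6

Answer: t - 2 + 3*t^-1 - 3*t^-2 + 4*t^-3 - 3*t^-4 + 2*t^-5 - t^-6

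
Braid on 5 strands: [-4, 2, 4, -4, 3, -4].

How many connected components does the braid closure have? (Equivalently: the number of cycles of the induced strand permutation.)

3

Derivation:
Track the strand permutation on 5 strands, starting from identity.
  step 1: s4^-1 swaps positions 4,5 -> [1 2 3 5 4]
  step 2: s2 swaps positions 2,3 -> [1 3 2 5 4]
  step 3: s4 swaps positions 4,5 -> [1 3 2 4 5]
  step 4: s4^-1 swaps positions 4,5 -> [1 3 2 5 4]
  step 5: s3 swaps positions 3,4 -> [1 3 5 2 4]
  step 6: s4^-1 swaps positions 4,5 -> [1 3 5 4 2]
Final permutation (position -> original strand): [1 3 5 4 2]
Closure components = cycle count of this permutation = 3.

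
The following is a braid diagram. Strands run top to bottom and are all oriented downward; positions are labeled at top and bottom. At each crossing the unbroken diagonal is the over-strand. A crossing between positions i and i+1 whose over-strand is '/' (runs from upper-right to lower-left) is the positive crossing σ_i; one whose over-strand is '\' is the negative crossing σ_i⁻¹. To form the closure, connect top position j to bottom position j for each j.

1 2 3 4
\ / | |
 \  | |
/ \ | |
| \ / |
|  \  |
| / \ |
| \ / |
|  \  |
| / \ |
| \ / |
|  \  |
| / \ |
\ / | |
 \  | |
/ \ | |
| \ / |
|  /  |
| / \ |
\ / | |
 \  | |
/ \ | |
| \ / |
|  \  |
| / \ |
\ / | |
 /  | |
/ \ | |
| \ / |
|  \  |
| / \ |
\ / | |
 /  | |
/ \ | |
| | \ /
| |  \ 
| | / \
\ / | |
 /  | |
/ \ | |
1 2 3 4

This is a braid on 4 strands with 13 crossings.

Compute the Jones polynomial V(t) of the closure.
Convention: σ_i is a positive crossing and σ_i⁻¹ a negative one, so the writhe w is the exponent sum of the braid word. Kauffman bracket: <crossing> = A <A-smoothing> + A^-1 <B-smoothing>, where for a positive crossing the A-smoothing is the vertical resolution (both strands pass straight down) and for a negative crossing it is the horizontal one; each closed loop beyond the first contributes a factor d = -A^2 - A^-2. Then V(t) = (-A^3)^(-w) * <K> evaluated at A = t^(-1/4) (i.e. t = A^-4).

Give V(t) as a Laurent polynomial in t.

Reading the diagram top to bottom ('/'-over between positions i,i+1 = s_i, '\'-over = s_i^-1): braid word = s1^-1 s2^-1 s2^-1 s2^-1 s1^-1 s2 s1^-1 s2^-1 s1 s2^-1 s1 s3^-1 s1.
The presented braid s1^-1 s2^-1 s2^-1 s2^-1 s1^-1 s2 s1^-1 s2^-1 s1 s2^-1 s1 s3^-1 s1 on 4 strands reduces by inverse Markov moves (closure unchanged at each step):
  Deconjugate: the word is γ·β·γ⁻¹ with γ = s1^-1 (prefix) and γ⁻¹ = s1 (suffix); strip both.
  Destabilize: the word has the form β·s3^-1 where s3^-1 occurs only as the final letter (β ∈ B_3); drop it and the last strand → 3 strands.
Reduced to β = s2^-1 s2^-1 s2^-1 s1^-1 s2 s1^-1 s2^-1 s1 s2^-1 s1 on 3 strands, 10 crossings.
Compute on β:
Braid: s2^-1 s2^-1 s2^-1 s1^-1 s2 s1^-1 s2^-1 s1 s2^-1 s1 on 3 strands, 10 crossings.
Writhe w = (#positive) - (#negative) = 3 - 7 = -4.
Enumerate smoothing states for the bracket polynomial. There are 2^10 = 1024 states.
For each crossing: s=0 is the vertical smoothing, s=1 horizontal. Crossing k contributes A^(sign_k * (1 - 2*s_k)); loop factor d = -A^2 - A^-2.
Tabulate the states by total A-exponent and number of loops L (A-exp: L × count):
  A^10: L=6 ×1
  A^8: L=5 ×10
  A^6: L=4 ×41, L=6 ×4
  A^4: L=3 ×88, L=5 ×31, L=7 ×1
  A^2: L=2 ×102, L=4 ×99, L=6 ×9
  A^0: L=1 ×54, L=3 ×162, L=5 ×36
  A^-2: L=2 ×134, L=4 ×74, L=6 ×2
  A^-4: L=1 ×30, L=3 ×82, L=5 ×8
  A^-6: L=2 ×32, L=4 ×13
  A^-8: L=1 ×3, L=3 ×7
  A^-10: L=2 ×1
Each group contributes A^e * Σ count * d^(L-1):
Powers of d = -A^2 - A^-2: d^2 = A^4 + 2 + A^-4; d^3 = -A^6 - 3*A^2 - 3*A^-2 - A^-6; d^4 = A^8 + 4*A^4 + 6 + 4*A^-4 + A^-8; d^5 = -A^10 - 5*A^6 - 10*A^2 - 10*A^-2 - 5*A^-6 - A^-10; d^6 = A^12 + 6*A^8 + 15*A^4 + 20 + 15*A^-4 + 6*A^-8 + A^-12.
  A^10 * (d^5) = -A^20 - 5*A^16 - 10*A^12 - 10*A^8 - 5*A^4 - 1
  A^8 * (10*d^4) = 10*A^16 + 40*A^12 + 60*A^8 + 40*A^4 + 10
  A^6 * (41*d^3 + 4*d^5) = -4*A^16 - 61*A^12 - 163*A^8 - 163*A^4 - 61 - 4*A^-4
  A^4 * (88*d^2 + 31*d^4 + d^6) = A^16 + 37*A^12 + 227*A^8 + 382*A^4 + 227 + 37*A^-4 + A^-8
  A^2 * (102*d + 99*d^3 + 9*d^5) = -9*A^12 - 144*A^8 - 489*A^4 - 489 - 144*A^-4 - 9*A^-8
  A^0 * (54 + 162*d^2 + 36*d^4) = 36*A^8 + 306*A^4 + 594 + 306*A^-4 + 36*A^-8
  A^-2 * (134*d + 74*d^3 + 2*d^5) = -2*A^8 - 84*A^4 - 376 - 376*A^-4 - 84*A^-8 - 2*A^-12
  A^-4 * (30 + 82*d^2 + 8*d^4) = 8*A^4 + 114 + 242*A^-4 + 114*A^-8 + 8*A^-12
  A^-6 * (32*d + 13*d^3) = -13 - 71*A^-4 - 71*A^-8 - 13*A^-12
  A^-8 * (3 + 7*d^2) = 7*A^-4 + 17*A^-8 + 7*A^-12
  A^-10 * (d) = -A^-8 - A^-12
Summing the groups: <K> = -A^20 + 2*A^16 - 3*A^12 + 4*A^8 - 5*A^4 + 5 - 3*A^-4 + 3*A^-8 - A^-12
Normalise by the writhe: (-A^3)^(-w) = (-A^3)^(4) = A^12, so f(A) = A^12 * <K> = -A^32 + 2*A^28 - 3*A^24 + 4*A^20 - 5*A^16 + 5*A^12 - 3*A^8 + 3*A^4 - 1.
Substitute A = t^(-1/4), i.e. A^e → t^(-e/4): V(t) = -1 + 3*t^-1 - 3*t^-2 + 5*t^-3 - 5*t^-4 + 4*t^-5 - 3*t^-6 + 2*t^-7 - t^-8

Answer: -1 + 3*t^-1 - 3*t^-2 + 5*t^-3 - 5*t^-4 + 4*t^-5 - 3*t^-6 + 2*t^-7 - t^-8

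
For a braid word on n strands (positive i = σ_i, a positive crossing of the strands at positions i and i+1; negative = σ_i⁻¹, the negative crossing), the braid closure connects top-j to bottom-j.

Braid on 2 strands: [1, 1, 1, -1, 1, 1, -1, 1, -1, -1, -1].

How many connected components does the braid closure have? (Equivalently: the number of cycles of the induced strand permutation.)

1

Derivation:
Track the strand permutation on 2 strands, starting from identity.
  step 1: s1 swaps positions 1,2 -> [2 1]
  step 2: s1 swaps positions 1,2 -> [1 2]
  step 3: s1 swaps positions 1,2 -> [2 1]
  step 4: s1^-1 swaps positions 1,2 -> [1 2]
  step 5: s1 swaps positions 1,2 -> [2 1]
  step 6: s1 swaps positions 1,2 -> [1 2]
  step 7: s1^-1 swaps positions 1,2 -> [2 1]
  step 8: s1 swaps positions 1,2 -> [1 2]
  step 9: s1^-1 swaps positions 1,2 -> [2 1]
  step 10: s1^-1 swaps positions 1,2 -> [1 2]
  step 11: s1^-1 swaps positions 1,2 -> [2 1]
Final permutation (position -> original strand): [2 1]
Closure components = cycle count of this permutation = 1.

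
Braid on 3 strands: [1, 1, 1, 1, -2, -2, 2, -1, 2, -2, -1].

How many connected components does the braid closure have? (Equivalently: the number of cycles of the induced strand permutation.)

Track the strand permutation on 3 strands, starting from identity.
  step 1: s1 swaps positions 1,2 -> [2 1 3]
  step 2: s1 swaps positions 1,2 -> [1 2 3]
  step 3: s1 swaps positions 1,2 -> [2 1 3]
  step 4: s1 swaps positions 1,2 -> [1 2 3]
  step 5: s2^-1 swaps positions 2,3 -> [1 3 2]
  step 6: s2^-1 swaps positions 2,3 -> [1 2 3]
  step 7: s2 swaps positions 2,3 -> [1 3 2]
  step 8: s1^-1 swaps positions 1,2 -> [3 1 2]
  step 9: s2 swaps positions 2,3 -> [3 2 1]
  step 10: s2^-1 swaps positions 2,3 -> [3 1 2]
  step 11: s1^-1 swaps positions 1,2 -> [1 3 2]
Final permutation (position -> original strand): [1 3 2]
Closure components = cycle count of this permutation = 2.

Answer: 2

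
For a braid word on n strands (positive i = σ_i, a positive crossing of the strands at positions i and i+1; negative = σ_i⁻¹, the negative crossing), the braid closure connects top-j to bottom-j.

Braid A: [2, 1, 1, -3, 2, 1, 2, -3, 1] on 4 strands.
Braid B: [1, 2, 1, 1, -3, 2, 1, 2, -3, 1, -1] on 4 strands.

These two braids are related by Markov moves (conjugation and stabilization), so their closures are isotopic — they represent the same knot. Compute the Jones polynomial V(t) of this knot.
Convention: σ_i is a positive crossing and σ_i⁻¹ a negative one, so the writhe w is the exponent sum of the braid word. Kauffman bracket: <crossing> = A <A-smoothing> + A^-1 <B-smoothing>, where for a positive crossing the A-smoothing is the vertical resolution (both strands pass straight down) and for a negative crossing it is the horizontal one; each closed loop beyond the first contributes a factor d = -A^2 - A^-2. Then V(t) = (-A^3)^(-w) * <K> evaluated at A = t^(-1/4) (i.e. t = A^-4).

-t^7 + 2*t^6 - 2*t^5 + 2*t^4 - 2*t^3 + 2*t^2 - t + 1

Derivation:
Markov-equivalent braids have isotopic closures, hence identical knot invariants. Strip the Markov moves from each word to reach a common short braid β, then compute V(t) once on β.
Braid A: s2 s1 s1 s3^-1 s2 s1 s2 s3^-1 s1 on 4 strands has no conjugating prefix/suffix or stabilization to strip; take β = s2 s1 s1 s3^-1 s2 s1 s2 s3^-1 s1.
Braid B: s1 s2 s1 s1 s3^-1 s2 s1 s2 s3^-1 s1 s1^-1 on 4 strands reduces by inverse Markov moves (closure unchanged at each step):
  Deconjugate: the word is γ·β·γ⁻¹ with γ = s1 (prefix) and γ⁻¹ = s1^-1 (suffix); strip both.
Reduced to β = s2 s1 s1 s3^-1 s2 s1 s2 s3^-1 s1 on 4 strands, 9 crossings.
Both give the same β = s2 s1 s1 s3^-1 s2 s1 s2 s3^-1 s1 on 4 strands, so one state sum suffices:
Braid: s2 s1 s1 s3^-1 s2 s1 s2 s3^-1 s1 on 4 strands, 9 crossings.
Writhe w = (#positive) - (#negative) = 7 - 2 = 5.
State-sum expansion of <K>. There are 2^9 = 512 states.
Each crossing splits two ways (0=vertical, 1=horizontal). The state's weight is A^(#A-smoothings - #B-smoothings) * d^(loops - 1).
Tabulate the states by total A-exponent and number of loops L (A-exp: L × count):
  A^9: L=4 ×1
  A^7: L=3 ×9
  A^5: L=2 ×28, L=4 ×8
  A^3: L=1 ×32, L=3 ×48, L=5 ×4
  A^1: L=2 ×91, L=4 ×34, L=6 ×1
  A^-1: L=1 ×23, L=3 ×92, L=5 ×11
  A^-3: L=2 ×43, L=4 ×40, L=6 ×1
  A^-5: L=1 ×4, L=3 ×26, L=5 ×6
  A^-7: L=2 ×4, L=4 ×5
  A^-9: L=3 ×1
Each group contributes A^e * Σ count * d^(L-1):
Powers of d = -A^2 - A^-2: d^2 = A^4 + 2 + A^-4; d^3 = -A^6 - 3*A^2 - 3*A^-2 - A^-6; d^4 = A^8 + 4*A^4 + 6 + 4*A^-4 + A^-8; d^5 = -A^10 - 5*A^6 - 10*A^2 - 10*A^-2 - 5*A^-6 - A^-10.
  A^9 * (d^3) = -A^15 - 3*A^11 - 3*A^7 - A^3
  A^7 * (9*d^2) = 9*A^11 + 18*A^7 + 9*A^3
  A^5 * (28*d + 8*d^3) = -8*A^11 - 52*A^7 - 52*A^3 - 8*A^-1
  A^3 * (32 + 48*d^2 + 4*d^4) = 4*A^11 + 64*A^7 + 152*A^3 + 64*A^-1 + 4*A^-5
  A^1 * (91*d + 34*d^3 + d^5) = -A^11 - 39*A^7 - 203*A^3 - 203*A^-1 - 39*A^-5 - A^-9
  A^-1 * (23 + 92*d^2 + 11*d^4) = 11*A^7 + 136*A^3 + 273*A^-1 + 136*A^-5 + 11*A^-9
  A^-3 * (43*d + 40*d^3 + d^5) = -A^7 - 45*A^3 - 173*A^-1 - 173*A^-5 - 45*A^-9 - A^-13
  A^-5 * (4 + 26*d^2 + 6*d^4) = 6*A^3 + 50*A^-1 + 92*A^-5 + 50*A^-9 + 6*A^-13
  A^-7 * (4*d + 5*d^3) = -5*A^-1 - 19*A^-5 - 19*A^-9 - 5*A^-13
  A^-9 * (d^2) = A^-5 + 2*A^-9 + A^-13
Summing the groups: <K> = -A^15 + A^11 - 2*A^7 + 2*A^3 - 2*A^-1 + 2*A^-5 - 2*A^-9 + A^-13
Normalise by the writhe: (-A^3)^(-w) = (-A^3)^(-5) = -A^-15, so f(A) = -A^-15 * <K> = 1 - A^-4 + 2*A^-8 - 2*A^-12 + 2*A^-16 - 2*A^-20 + 2*A^-24 - A^-28.
Substitute A = t^(-1/4), i.e. A^e → t^(-e/4): V(t) = -t^7 + 2*t^6 - 2*t^5 + 2*t^4 - 2*t^3 + 2*t^2 - t + 1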